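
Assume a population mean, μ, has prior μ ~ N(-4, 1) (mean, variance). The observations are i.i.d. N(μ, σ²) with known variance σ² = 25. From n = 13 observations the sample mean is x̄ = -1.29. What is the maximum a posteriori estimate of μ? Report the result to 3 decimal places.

μ̂_MAP = -3.073

n = 13, x̄ = -1.29.
For a Normal prior and Normal likelihood with known variance, the posterior is Normal; its mode equals its mean, the precision-weighted average.
Prior precision 1/σ₀² = 1/1 = 1; data precision n/σ² = 13/25 = 0.52.
μ̂ = (1·(-4) + 0.52·(-1.29)) / (1 + 0.52) = (-4.6708)/1.52 = -11677/3800 ≈ -3.073.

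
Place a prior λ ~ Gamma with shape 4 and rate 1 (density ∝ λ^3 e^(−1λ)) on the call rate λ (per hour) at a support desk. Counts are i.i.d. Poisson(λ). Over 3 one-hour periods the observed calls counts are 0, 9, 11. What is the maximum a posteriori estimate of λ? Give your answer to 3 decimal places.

Σxᵢ = 0+9+11 = 20, with n = 3.
Posterior ∝ λ^3e^(−1λ) · λ^20e^(−3λ) = λ^23e^(−4λ), i.e. Gamma(shape=24, rate=4).
The mode of a Gamma(a, b) with a ≥ 1 (shape–rate) is (a−1)/b = 23/4 ≈ 5.750.

λ̂_MAP = 5.750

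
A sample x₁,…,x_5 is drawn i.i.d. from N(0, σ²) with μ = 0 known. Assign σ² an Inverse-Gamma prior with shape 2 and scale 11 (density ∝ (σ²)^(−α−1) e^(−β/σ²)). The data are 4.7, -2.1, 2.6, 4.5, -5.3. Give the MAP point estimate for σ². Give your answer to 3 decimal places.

Sum of squared deviations about the known mean: SS = (4.7−0)² + (-2.1−0)² + (2.6−0)² + (4.5−0)² + (-5.3−0)² = 81.6.
The Normal likelihood contributes (σ²)^(−n/2) exp(−SS/(2σ²)), so the posterior is Inverse-Gamma(α + n/2, β + SS/2) = Inverse-Gamma(4.5, 51.8).
The mode of Inverse-Gamma(a, b) is b/(a+1) = 51.8/5.5 ≈ 9.418.

σ̂²_MAP = 9.418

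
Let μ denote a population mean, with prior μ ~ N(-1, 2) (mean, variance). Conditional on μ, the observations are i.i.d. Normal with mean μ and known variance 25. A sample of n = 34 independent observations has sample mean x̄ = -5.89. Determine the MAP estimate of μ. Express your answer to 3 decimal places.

μ̂_MAP = -4.575

n = 34, x̄ = -5.89.
For a Normal prior and Normal likelihood with known variance, the posterior is Normal; its mode equals its mean, the precision-weighted average.
Prior precision 1/σ₀² = 1/2 = 0.5; data precision n/σ² = 34/25 = 1.36.
μ̂ = (0.5·(-1) + 1.36·(-5.89)) / (0.5 + 1.36) = (-8.5104)/1.86 = -3546/775 ≈ -4.575.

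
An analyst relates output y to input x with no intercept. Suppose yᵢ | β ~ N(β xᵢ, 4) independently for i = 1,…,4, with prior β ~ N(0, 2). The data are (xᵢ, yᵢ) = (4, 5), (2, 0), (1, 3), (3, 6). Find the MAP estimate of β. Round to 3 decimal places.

log p(β | y) = −Σ(yᵢ − βxᵢ)²/(2·4) − β²/(2·2) + const.
Setting the derivative to zero: Σxᵢ(yᵢ − βxᵢ)/4 − β/2 = 0, so β = Σxᵢyᵢ / (Σxᵢ² + σ²/τ²).
Σxᵢyᵢ = 4·5 + 2·0 + 1·3 + 3·6 = 41; Σxᵢ² = 30; σ²/τ² = 2.
β̂_MAP = 41 / (30 + 2) = 41/32 ≈ 1.281.

β̂_MAP = 1.281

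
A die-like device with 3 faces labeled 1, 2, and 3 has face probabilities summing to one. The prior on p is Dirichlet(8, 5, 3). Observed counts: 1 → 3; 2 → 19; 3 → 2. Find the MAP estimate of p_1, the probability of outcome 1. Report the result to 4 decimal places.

MAP estimate: 0.2703

The posterior is Dirichlet(αᵢ + nᵢ) = Dirichlet(11, 24, 5).
For a Dirichlet(a₁,…,a_K) with all aᵢ > 1, the mode has j-th component (aⱼ − 1)/(Σaᵢ − K).
Here Σaᵢ = 40 and K = 3, so p_1 = (11 − 1)/(40 − 3) = 10/37 ≈ 0.2703.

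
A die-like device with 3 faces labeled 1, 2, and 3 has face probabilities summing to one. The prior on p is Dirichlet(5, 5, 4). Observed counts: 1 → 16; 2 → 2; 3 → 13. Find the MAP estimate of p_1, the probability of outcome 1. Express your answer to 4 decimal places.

The posterior is Dirichlet(αᵢ + nᵢ) = Dirichlet(21, 7, 17).
For a Dirichlet(a₁,…,a_K) with all aᵢ > 1, the mode has j-th component (aⱼ − 1)/(Σaᵢ − K).
Here Σaᵢ = 45 and K = 3, so p_1 = (21 − 1)/(45 − 3) = 20/42 ≈ 0.4762.

MAP estimate: 0.4762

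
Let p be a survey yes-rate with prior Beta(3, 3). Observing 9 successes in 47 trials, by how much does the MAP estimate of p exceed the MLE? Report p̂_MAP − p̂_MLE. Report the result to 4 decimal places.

MAP − MLE = 0.0242

Posterior is Beta(12, 41); MAP = (12−1)/(53−2) = 11/51 ≈ 0.21569.
MLE ignores the prior: p̂_MLE = k/n = 9/47 ≈ 0.19149.
Difference = 11/51 − 9/47 = 58/2397 ≈ 0.0242.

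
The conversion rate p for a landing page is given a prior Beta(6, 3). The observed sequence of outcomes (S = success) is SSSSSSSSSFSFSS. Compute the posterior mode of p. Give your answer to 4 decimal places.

Prior: Beta(6, 3).
Data: 12 successes in 14 trials (from the sequence). The binomial likelihood contributes p^12(1−p)^2, so the posterior is Beta(6+12, 3+2) = Beta(18, 5).
For Beta(a, b) with a, b > 1 the mode is (a−1)/(a+b−2) = 17/21 ≈ 0.8095.

p̂_MAP = 0.8095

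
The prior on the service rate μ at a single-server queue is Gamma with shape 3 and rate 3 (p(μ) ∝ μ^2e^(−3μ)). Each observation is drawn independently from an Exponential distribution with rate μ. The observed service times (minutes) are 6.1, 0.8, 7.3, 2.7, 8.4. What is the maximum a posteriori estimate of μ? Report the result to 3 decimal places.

The Exponential(rate=μ) likelihood is ∝ μ^n e^(−μΣtᵢ). Here n = 5 and Σtᵢ = 6.1 + 0.8 + 7.3 + 2.7 + 8.4 = 25.3.
Posterior ∝ μ^2e^(−3μ) · μ^5e^(−25.3μ) = μ^7e^(−28.3μ), i.e. Gamma(8, 28.3).
Mode = (a−1)/b = 7/28.3 ≈ 0.247.

μ̂_MAP = 0.247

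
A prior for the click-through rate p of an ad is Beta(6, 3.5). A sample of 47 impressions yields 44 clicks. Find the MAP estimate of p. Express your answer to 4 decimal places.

Prior: Beta(6, 3.5).
Data: 44 successes in 47 trials. The binomial likelihood contributes p^44(1−p)^3, so the posterior is Beta(6+44, 3.5+3) = Beta(50, 6.5).
For Beta(a, b) with a, b > 1 the mode is (a−1)/(a+b−2) = 49/54.5 ≈ 0.8991.

p̂_MAP = 0.8991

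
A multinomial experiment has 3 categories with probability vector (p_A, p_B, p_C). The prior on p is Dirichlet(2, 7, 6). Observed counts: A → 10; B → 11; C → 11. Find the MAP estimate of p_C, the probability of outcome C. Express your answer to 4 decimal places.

The posterior is Dirichlet(αᵢ + nᵢ) = Dirichlet(12, 18, 17).
For a Dirichlet(a₁,…,a_K) with all aᵢ > 1, the mode has j-th component (aⱼ − 1)/(Σaᵢ − K).
Here Σaᵢ = 47 and K = 3, so p_C = (17 − 1)/(47 − 3) = 16/44 ≈ 0.3636.

MAP estimate of p_C = 0.3636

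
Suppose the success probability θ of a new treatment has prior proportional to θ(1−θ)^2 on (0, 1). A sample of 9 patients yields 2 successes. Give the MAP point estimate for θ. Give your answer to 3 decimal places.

The prior density ∝ θ(1−θ)^2 is the kernel of Beta(2, 3).
Data: 2 successes in 9 trials. The binomial likelihood contributes θ^2(1−θ)^7, so the posterior is Beta(2+2, 3+7) = Beta(4, 10).
For Beta(a, b) with a, b > 1 the mode is (a−1)/(a+b−2) = 3/12 ≈ 0.250.

θ̂_MAP = 0.250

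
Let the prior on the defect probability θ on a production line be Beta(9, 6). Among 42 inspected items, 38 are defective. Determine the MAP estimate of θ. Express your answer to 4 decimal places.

Prior: Beta(9, 6).
Data: 38 successes in 42 trials. The binomial likelihood contributes θ^38(1−θ)^4, so the posterior is Beta(9+38, 6+4) = Beta(47, 10).
For Beta(a, b) with a, b > 1 the mode is (a−1)/(a+b−2) = 46/55 ≈ 0.8364.

θ̂_MAP = 0.8364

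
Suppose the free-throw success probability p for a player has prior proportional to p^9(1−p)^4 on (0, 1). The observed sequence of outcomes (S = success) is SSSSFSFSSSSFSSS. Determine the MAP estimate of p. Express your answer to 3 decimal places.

p̂_MAP = 0.750

The prior density ∝ p^9(1−p)^4 is the kernel of Beta(10, 5).
Data: 12 successes in 15 trials (from the sequence). The binomial likelihood contributes p^12(1−p)^3, so the posterior is Beta(10+12, 5+3) = Beta(22, 8).
For Beta(a, b) with a, b > 1 the mode is (a−1)/(a+b−2) = 21/28 ≈ 0.750.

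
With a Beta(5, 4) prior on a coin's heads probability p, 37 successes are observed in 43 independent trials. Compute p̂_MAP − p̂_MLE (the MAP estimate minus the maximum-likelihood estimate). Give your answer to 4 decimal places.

MAP − MLE = -0.0405

Posterior is Beta(42, 10); MAP = (42−1)/(52−2) = 41/50 ≈ 0.82000.
MLE ignores the prior: p̂_MLE = k/n = 37/43 ≈ 0.86047.
Difference = 41/50 − 37/43 = -87/2150 ≈ -0.0405.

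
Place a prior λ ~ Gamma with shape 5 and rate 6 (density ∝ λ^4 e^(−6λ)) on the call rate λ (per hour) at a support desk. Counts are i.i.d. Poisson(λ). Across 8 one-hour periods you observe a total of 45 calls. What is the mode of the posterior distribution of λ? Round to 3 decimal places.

λ̂_MAP = 3.500

Σxᵢ = 45, n = 8.
Posterior ∝ λ^4e^(−6λ) · λ^45e^(−8λ) = λ^49e^(−14λ), i.e. Gamma(shape=50, rate=14).
The mode of a Gamma(a, b) with a ≥ 1 (shape–rate) is (a−1)/b = 49/14 ≈ 3.500.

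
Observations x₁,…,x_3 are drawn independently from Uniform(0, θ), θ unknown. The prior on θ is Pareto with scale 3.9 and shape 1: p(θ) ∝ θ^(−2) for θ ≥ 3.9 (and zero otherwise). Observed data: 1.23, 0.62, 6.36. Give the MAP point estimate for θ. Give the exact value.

θ̂_MAP = 6.36

The Uniform(0, θ) likelihood is θ^(−n) for θ ≥ max(xᵢ), zero otherwise. Here max(xᵢ) = 6.36.
Posterior ∝ θ^(−2) · θ^(−3) = θ^(−5) on θ ≥ max(3.9, 6.36) = 6.36.
This density is strictly decreasing in θ, so the posterior mode lies at the lower boundary of the support.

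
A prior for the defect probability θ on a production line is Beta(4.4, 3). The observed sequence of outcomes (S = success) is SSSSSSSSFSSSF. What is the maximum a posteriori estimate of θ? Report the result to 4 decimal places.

θ̂_MAP = 0.7826

Prior: Beta(4.4, 3).
Data: 11 successes in 13 trials (from the sequence). The binomial likelihood contributes θ^11(1−θ)^2, so the posterior is Beta(4.4+11, 3+2) = Beta(15.4, 5).
For Beta(a, b) with a, b > 1 the mode is (a−1)/(a+b−2) = 14.4/18.4 ≈ 0.7826.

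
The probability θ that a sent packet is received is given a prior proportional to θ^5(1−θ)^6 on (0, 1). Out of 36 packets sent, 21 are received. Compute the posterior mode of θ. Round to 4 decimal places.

The prior density ∝ θ^5(1−θ)^6 is the kernel of Beta(6, 7).
Data: 21 successes in 36 trials. The binomial likelihood contributes θ^21(1−θ)^15, so the posterior is Beta(6+21, 7+15) = Beta(27, 22).
For Beta(a, b) with a, b > 1 the mode is (a−1)/(a+b−2) = 26/47 ≈ 0.5532.

θ̂_MAP = 0.5532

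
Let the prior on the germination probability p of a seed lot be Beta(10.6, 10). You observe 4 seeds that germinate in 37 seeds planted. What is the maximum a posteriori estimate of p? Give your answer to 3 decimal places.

Prior: Beta(10.6, 10).
Data: 4 successes in 37 trials. The binomial likelihood contributes p^4(1−p)^33, so the posterior is Beta(10.6+4, 10+33) = Beta(14.6, 43).
For Beta(a, b) with a, b > 1 the mode is (a−1)/(a+b−2) = 13.6/55.6 ≈ 0.245.

p̂_MAP = 0.245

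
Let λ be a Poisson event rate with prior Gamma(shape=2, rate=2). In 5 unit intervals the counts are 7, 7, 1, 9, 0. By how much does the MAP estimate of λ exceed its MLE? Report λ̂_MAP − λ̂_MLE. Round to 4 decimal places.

Σxᵢ = 24. Posterior is Gamma(26, 7); MAP = (26−1)/7 = 25/7 ≈ 3.57143.
MLE = x̄ = 24/5 ≈ 4.80000.
Difference = 25/7 − 24/5 = -43/35 ≈ -1.2286.

MAP − MLE = -1.2286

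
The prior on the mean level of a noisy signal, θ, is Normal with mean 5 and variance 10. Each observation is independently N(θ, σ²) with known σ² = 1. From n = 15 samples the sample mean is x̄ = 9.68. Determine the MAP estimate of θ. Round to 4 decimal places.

n = 15, x̄ = 9.68.
For a Normal prior and Normal likelihood with known variance, the posterior is Normal; its mode equals its mean, the precision-weighted average.
Prior precision 1/σ₀² = 1/10 = 0.1; data precision n/σ² = 15/1 = 15.
θ̂ = (0.1·5 + 15·9.68) / (0.1 + 15) = 145.7/15.1 = 1457/151 ≈ 9.6490.

θ̂_MAP = 9.6490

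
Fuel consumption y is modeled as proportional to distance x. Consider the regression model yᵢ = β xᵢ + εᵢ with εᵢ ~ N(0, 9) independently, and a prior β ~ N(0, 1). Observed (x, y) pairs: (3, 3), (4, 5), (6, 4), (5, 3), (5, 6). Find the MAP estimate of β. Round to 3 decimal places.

β̂_MAP = 0.817

log p(β | y) = −Σ(yᵢ − βxᵢ)²/(2·9) − β²/(2·1) + const.
Setting the derivative to zero: Σxᵢ(yᵢ − βxᵢ)/9 − β/1 = 0, so β = Σxᵢyᵢ / (Σxᵢ² + σ²/τ²).
Σxᵢyᵢ = 3·3 + 4·5 + 6·4 + 5·3 + 5·6 = 98; Σxᵢ² = 111; σ²/τ² = 9.
β̂_MAP = 98 / (111 + 9) = 98/120 ≈ 0.817.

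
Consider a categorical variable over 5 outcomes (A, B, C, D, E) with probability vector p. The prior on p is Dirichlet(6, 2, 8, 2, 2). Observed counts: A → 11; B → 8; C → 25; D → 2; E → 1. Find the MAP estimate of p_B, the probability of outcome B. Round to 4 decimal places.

MAP estimate of p_B = 0.1452

The posterior is Dirichlet(αᵢ + nᵢ) = Dirichlet(17, 10, 33, 4, 3).
For a Dirichlet(a₁,…,a_K) with all aᵢ > 1, the mode has j-th component (aⱼ − 1)/(Σaᵢ − K).
Here Σaᵢ = 67 and K = 5, so p_B = (10 − 1)/(67 − 5) = 9/62 ≈ 0.1452.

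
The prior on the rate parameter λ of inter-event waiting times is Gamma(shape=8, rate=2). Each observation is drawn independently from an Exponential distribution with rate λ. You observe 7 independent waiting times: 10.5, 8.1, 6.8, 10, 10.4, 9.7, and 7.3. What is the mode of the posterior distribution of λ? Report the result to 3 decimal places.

λ̂_MAP = 0.216

The Exponential(rate=λ) likelihood is ∝ λ^n e^(−λΣtᵢ). Here n = 7 and Σtᵢ = 10.5 + 8.1 + 6.8 + 10 + 10.4 + 9.7 + 7.3 = 62.8.
Posterior ∝ λ^7e^(−2λ) · λ^7e^(−62.8λ) = λ^14e^(−64.8λ), i.e. Gamma(15, 64.8).
Mode = (a−1)/b = 14/64.8 ≈ 0.216.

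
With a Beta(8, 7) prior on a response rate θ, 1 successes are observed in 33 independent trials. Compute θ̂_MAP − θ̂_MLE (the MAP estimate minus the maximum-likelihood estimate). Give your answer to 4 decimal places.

Posterior is Beta(9, 39); MAP = (9−1)/(48−2) = 8/46 ≈ 0.17391.
MLE ignores the prior: θ̂_MLE = k/n = 1/33 ≈ 0.03030.
Difference = 8/46 − 1/33 = 109/759 ≈ 0.1436.

MAP − MLE = 0.1436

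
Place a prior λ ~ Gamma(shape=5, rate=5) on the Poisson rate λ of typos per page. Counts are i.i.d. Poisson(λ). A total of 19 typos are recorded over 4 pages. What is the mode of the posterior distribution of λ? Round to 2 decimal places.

λ̂_MAP = 2.56

Σxᵢ = 19, n = 4.
Posterior ∝ λ^4e^(−5λ) · λ^19e^(−4λ) = λ^23e^(−9λ), i.e. Gamma(shape=24, rate=9).
The mode of a Gamma(a, b) with a ≥ 1 (shape–rate) is (a−1)/b = 23/9 ≈ 2.56.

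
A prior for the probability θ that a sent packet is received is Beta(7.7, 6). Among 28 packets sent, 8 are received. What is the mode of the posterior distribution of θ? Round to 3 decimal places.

Prior: Beta(7.7, 6).
Data: 8 successes in 28 trials. The binomial likelihood contributes θ^8(1−θ)^20, so the posterior is Beta(7.7+8, 6+20) = Beta(15.7, 26).
For Beta(a, b) with a, b > 1 the mode is (a−1)/(a+b−2) = 14.7/39.7 ≈ 0.370.

θ̂_MAP = 0.370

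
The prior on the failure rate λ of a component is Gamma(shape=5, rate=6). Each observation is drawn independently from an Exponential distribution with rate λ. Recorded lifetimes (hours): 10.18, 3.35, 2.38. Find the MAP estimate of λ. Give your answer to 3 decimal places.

λ̂_MAP = 0.319

The Exponential(rate=λ) likelihood is ∝ λ^n e^(−λΣtᵢ). Here n = 3 and Σtᵢ = 10.18 + 3.35 + 2.38 = 15.91.
Posterior ∝ λ^4e^(−6λ) · λ^3e^(−15.91λ) = λ^7e^(−21.91λ), i.e. Gamma(8, 21.91).
Mode = (a−1)/b = 7/21.91 ≈ 0.319.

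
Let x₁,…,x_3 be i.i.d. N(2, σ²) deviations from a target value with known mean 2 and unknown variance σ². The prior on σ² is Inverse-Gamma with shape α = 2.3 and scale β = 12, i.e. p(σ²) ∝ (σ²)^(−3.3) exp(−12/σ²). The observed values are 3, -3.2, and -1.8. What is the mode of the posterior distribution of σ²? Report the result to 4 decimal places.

Sum of squared deviations about the known mean: SS = (3−2)² + (-3.2−2)² + (-1.8−2)² = 42.48.
The Normal likelihood contributes (σ²)^(−n/2) exp(−SS/(2σ²)), so the posterior is Inverse-Gamma(α + n/2, β + SS/2) = Inverse-Gamma(3.8, 33.24).
The mode of Inverse-Gamma(a, b) is b/(a+1) = 33.24/4.8 ≈ 6.9250.

σ̂²_MAP = 6.9250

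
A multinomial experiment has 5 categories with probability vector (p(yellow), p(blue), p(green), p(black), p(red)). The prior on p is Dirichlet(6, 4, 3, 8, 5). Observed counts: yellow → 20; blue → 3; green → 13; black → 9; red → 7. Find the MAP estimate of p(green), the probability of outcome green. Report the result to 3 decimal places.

MAP estimate of p(green) = 0.205

The posterior is Dirichlet(αᵢ + nᵢ) = Dirichlet(26, 7, 16, 17, 12).
For a Dirichlet(a₁,…,a_K) with all aᵢ > 1, the mode has j-th component (aⱼ − 1)/(Σaᵢ − K).
Here Σaᵢ = 78 and K = 5, so p(green) = (16 − 1)/(78 − 5) = 15/73 ≈ 0.205.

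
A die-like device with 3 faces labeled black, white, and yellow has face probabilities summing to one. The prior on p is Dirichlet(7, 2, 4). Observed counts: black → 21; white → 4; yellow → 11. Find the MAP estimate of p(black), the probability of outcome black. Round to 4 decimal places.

The posterior is Dirichlet(αᵢ + nᵢ) = Dirichlet(28, 6, 15).
For a Dirichlet(a₁,…,a_K) with all aᵢ > 1, the mode has j-th component (aⱼ − 1)/(Σaᵢ − K).
Here Σaᵢ = 49 and K = 3, so p(black) = (28 − 1)/(49 − 3) = 27/46 ≈ 0.5870.

MAP estimate of p(black) = 0.5870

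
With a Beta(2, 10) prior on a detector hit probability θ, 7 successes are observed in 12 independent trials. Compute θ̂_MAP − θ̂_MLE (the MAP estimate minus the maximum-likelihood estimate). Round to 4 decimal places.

MAP − MLE = -0.2197

Posterior is Beta(9, 15); MAP = (9−1)/(24−2) = 8/22 ≈ 0.36364.
MLE ignores the prior: θ̂_MLE = k/n = 7/12 ≈ 0.58333.
Difference = 8/22 − 7/12 = -29/132 ≈ -0.2197.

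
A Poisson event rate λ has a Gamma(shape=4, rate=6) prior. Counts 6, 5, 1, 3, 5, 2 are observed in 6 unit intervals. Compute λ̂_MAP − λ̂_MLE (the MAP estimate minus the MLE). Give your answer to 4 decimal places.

Σxᵢ = 22. Posterior is Gamma(26, 12); MAP = (26−1)/12 = 25/12 ≈ 2.08333.
MLE = x̄ = 22/6 ≈ 3.66667.
Difference = 25/12 − 22/6 = -19/12 ≈ -1.5833.

MAP − MLE = -1.5833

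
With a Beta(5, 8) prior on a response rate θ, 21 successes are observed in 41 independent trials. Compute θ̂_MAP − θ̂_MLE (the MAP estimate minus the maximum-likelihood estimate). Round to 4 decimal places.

Posterior is Beta(26, 28); MAP = (26−1)/(54−2) = 25/52 ≈ 0.48077.
MLE ignores the prior: θ̂_MLE = k/n = 21/41 ≈ 0.51220.
Difference = 25/52 − 21/41 = -67/2132 ≈ -0.0314.

MAP − MLE = -0.0314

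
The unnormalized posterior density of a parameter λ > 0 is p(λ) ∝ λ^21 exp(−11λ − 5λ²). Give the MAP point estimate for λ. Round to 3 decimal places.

ℓ'(λ) = 21/λ − 11 − 10λ. Setting this to zero and multiplying by λ: 10λ² + 11λ − 21 = 0.
λ = (−11 + √(11² + 4·10·21)) / (2·10) = (−11 + √961) / 20 = (−11 + 31)/20 = 1.
ℓ''(λ) = −21/λ² − 10 < 0, confirming a maximum.

λ̂_MAP = 1.000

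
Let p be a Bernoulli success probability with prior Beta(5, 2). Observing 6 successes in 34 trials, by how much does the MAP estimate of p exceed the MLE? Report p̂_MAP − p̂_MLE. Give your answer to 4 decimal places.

MAP − MLE = 0.0799

Posterior is Beta(11, 30); MAP = (11−1)/(41−2) = 10/39 ≈ 0.25641.
MLE ignores the prior: p̂_MLE = k/n = 6/34 ≈ 0.17647.
Difference = 10/39 − 6/34 = 53/663 ≈ 0.0799.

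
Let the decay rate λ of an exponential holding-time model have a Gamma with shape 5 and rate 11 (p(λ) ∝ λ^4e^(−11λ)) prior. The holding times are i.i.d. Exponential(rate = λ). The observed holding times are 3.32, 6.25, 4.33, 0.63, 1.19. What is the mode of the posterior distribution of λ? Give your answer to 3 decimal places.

The Exponential(rate=λ) likelihood is ∝ λ^n e^(−λΣtᵢ). Here n = 5 and Σtᵢ = 3.32 + 6.25 + 4.33 + 0.63 + 1.19 = 15.72.
Posterior ∝ λ^4e^(−11λ) · λ^5e^(−15.72λ) = λ^9e^(−26.72λ), i.e. Gamma(10, 26.72).
Mode = (a−1)/b = 9/26.72 ≈ 0.337.

λ̂_MAP = 0.337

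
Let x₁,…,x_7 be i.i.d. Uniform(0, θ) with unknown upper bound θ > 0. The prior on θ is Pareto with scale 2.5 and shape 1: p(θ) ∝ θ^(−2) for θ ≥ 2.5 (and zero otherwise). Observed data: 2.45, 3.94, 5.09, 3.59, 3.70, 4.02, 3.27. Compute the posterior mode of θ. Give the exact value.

θ̂_MAP = 5.09

The Uniform(0, θ) likelihood is θ^(−n) for θ ≥ max(xᵢ), zero otherwise. Here max(xᵢ) = 5.09.
Posterior ∝ θ^(−2) · θ^(−7) = θ^(−9) on θ ≥ max(2.5, 5.09) = 5.09.
This density is strictly decreasing in θ, so the posterior mode lies at the lower boundary of the support.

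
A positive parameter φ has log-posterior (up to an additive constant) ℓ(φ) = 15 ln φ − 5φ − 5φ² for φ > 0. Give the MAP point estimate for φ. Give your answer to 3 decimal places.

φ̂_MAP = 1.000

ℓ'(φ) = 15/φ − 5 − 10φ. Setting this to zero and multiplying by φ: 10φ² + 5φ − 15 = 0.
φ = (−5 + √(5² + 4·10·15)) / (2·10) = (−5 + √625) / 20 = (−5 + 25)/20 = 1.
ℓ''(φ) = −15/φ² − 10 < 0, confirming a maximum.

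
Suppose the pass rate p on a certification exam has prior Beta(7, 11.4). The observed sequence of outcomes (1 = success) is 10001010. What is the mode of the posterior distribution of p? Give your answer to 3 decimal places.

p̂_MAP = 0.369

Prior: Beta(7, 11.4).
Data: 3 successes in 8 trials (from the sequence). The binomial likelihood contributes p^3(1−p)^5, so the posterior is Beta(7+3, 11.4+5) = Beta(10, 16.4).
For Beta(a, b) with a, b > 1 the mode is (a−1)/(a+b−2) = 9/24.4 ≈ 0.369.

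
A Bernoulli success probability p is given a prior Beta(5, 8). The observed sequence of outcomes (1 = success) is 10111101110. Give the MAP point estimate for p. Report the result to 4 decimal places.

p̂_MAP = 0.5455

Prior: Beta(5, 8).
Data: 8 successes in 11 trials (from the sequence). The binomial likelihood contributes p^8(1−p)^3, so the posterior is Beta(5+8, 8+3) = Beta(13, 11).
For Beta(a, b) with a, b > 1 the mode is (a−1)/(a+b−2) = 12/22 ≈ 0.5455.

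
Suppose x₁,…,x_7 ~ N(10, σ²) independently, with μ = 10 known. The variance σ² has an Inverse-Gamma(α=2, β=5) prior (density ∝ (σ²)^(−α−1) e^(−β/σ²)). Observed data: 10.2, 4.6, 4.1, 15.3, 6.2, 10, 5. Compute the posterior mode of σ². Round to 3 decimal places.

σ̂²_MAP = 10.888

Sum of squared deviations about the known mean: SS = (10.2−10)² + (4.6−10)² + (4.1−10)² + (15.3−10)² + (6.2−10)² + (10−10)² + (5−10)² = 131.54.
The Normal likelihood contributes (σ²)^(−n/2) exp(−SS/(2σ²)), so the posterior is Inverse-Gamma(α + n/2, β + SS/2) = Inverse-Gamma(5.5, 70.77).
The mode of Inverse-Gamma(a, b) is b/(a+1) = 70.77/6.5 ≈ 10.888.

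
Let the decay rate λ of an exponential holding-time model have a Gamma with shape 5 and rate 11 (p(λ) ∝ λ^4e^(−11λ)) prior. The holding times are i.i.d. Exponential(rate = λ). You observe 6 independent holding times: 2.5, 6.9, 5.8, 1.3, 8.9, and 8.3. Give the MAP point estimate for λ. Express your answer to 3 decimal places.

The Exponential(rate=λ) likelihood is ∝ λ^n e^(−λΣtᵢ). Here n = 6 and Σtᵢ = 2.5 + 6.9 + 5.8 + 1.3 + 8.9 + 8.3 = 33.7.
Posterior ∝ λ^4e^(−11λ) · λ^6e^(−33.7λ) = λ^10e^(−44.7λ), i.e. Gamma(11, 44.7).
Mode = (a−1)/b = 10/44.7 ≈ 0.224.

λ̂_MAP = 0.224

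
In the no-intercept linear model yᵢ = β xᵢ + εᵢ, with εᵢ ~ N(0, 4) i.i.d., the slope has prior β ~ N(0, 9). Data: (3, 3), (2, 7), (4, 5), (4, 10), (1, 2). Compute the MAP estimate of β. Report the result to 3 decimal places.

β̂_MAP = 1.830

log p(β | y) = −Σ(yᵢ − βxᵢ)²/(2·4) − β²/(2·9) + const.
Setting the derivative to zero: Σxᵢ(yᵢ − βxᵢ)/4 − β/9 = 0, so β = Σxᵢyᵢ / (Σxᵢ² + σ²/τ²).
Σxᵢyᵢ = 3·3 + 2·7 + 4·5 + 4·10 + 1·2 = 85; Σxᵢ² = 46; σ²/τ² = 4/9.
β̂_MAP = 85 / (46 + 4/9) = 85/(418/9) = 765/418 ≈ 1.830.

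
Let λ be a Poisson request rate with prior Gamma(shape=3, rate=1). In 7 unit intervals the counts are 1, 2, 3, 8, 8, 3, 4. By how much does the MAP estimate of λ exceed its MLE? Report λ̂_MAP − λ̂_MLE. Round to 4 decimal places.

MAP − MLE = -0.2679

Σxᵢ = 29. Posterior is Gamma(32, 8); MAP = (32−1)/8 = 31/8 ≈ 3.87500.
MLE = x̄ = 29/7 ≈ 4.14286.
Difference = 31/8 − 29/7 = -15/56 ≈ -0.2679.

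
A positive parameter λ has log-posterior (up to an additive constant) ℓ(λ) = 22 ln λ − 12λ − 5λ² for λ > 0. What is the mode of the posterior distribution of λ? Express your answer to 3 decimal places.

ℓ'(λ) = 22/λ − 12 − 10λ. Setting this to zero and multiplying by λ: 10λ² + 12λ − 22 = 0.
λ = (−12 + √(12² + 4·10·22)) / (2·10) = (−12 + √1024) / 20 = (−12 + 32)/20 = 1.
ℓ''(λ) = −22/λ² − 10 < 0, confirming a maximum.

λ̂_MAP = 1.000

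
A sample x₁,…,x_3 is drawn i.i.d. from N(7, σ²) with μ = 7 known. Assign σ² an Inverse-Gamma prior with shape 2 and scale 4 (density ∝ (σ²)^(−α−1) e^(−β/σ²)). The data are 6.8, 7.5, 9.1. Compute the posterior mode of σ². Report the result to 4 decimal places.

Sum of squared deviations about the known mean: SS = (6.8−7)² + (7.5−7)² + (9.1−7)² = 4.7.
The Normal likelihood contributes (σ²)^(−n/2) exp(−SS/(2σ²)), so the posterior is Inverse-Gamma(α + n/2, β + SS/2) = Inverse-Gamma(3.5, 6.35).
The mode of Inverse-Gamma(a, b) is b/(a+1) = 6.35/4.5 ≈ 1.4111.

σ̂²_MAP = 1.4111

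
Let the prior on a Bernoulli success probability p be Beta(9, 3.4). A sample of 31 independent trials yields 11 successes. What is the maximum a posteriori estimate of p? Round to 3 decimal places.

Prior: Beta(9, 3.4).
Data: 11 successes in 31 trials. The binomial likelihood contributes p^11(1−p)^20, so the posterior is Beta(9+11, 3.4+20) = Beta(20, 23.4).
For Beta(a, b) with a, b > 1 the mode is (a−1)/(a+b−2) = 19/41.4 ≈ 0.459.

p̂_MAP = 0.459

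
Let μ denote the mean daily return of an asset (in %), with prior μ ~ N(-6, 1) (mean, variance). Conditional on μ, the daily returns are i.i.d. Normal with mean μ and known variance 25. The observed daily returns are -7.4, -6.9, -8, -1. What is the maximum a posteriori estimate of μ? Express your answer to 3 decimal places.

μ̂_MAP = -5.976

n = 4; x̄ = ((-7.4) + (-6.9) + (-8) + (-1))/4 = -23.3/4 = -5.825.
For a Normal prior and Normal likelihood with known variance, the posterior is Normal; its mode equals its mean, the precision-weighted average.
Prior precision 1/σ₀² = 1/1 = 1; data precision n/σ² = 4/25 = 0.16.
μ̂ = (1·(-6) + 0.16·(-5.825)) / (1 + 0.16) = (-6.932)/1.16 = -1733/290 ≈ -5.976.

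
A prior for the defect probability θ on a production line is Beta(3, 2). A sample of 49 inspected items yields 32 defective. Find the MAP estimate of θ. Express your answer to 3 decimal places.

θ̂_MAP = 0.654

Prior: Beta(3, 2).
Data: 32 successes in 49 trials. The binomial likelihood contributes θ^32(1−θ)^17, so the posterior is Beta(3+32, 2+17) = Beta(35, 19).
For Beta(a, b) with a, b > 1 the mode is (a−1)/(a+b−2) = 34/52 ≈ 0.654.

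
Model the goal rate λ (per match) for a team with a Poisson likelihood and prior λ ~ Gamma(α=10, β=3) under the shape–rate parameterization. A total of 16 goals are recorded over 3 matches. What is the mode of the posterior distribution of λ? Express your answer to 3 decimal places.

Σxᵢ = 16, n = 3.
Posterior ∝ λ^9e^(−3λ) · λ^16e^(−3λ) = λ^25e^(−6λ), i.e. Gamma(shape=26, rate=6).
The mode of a Gamma(a, b) with a ≥ 1 (shape–rate) is (a−1)/b = 25/6 ≈ 4.167.

λ̂_MAP = 4.167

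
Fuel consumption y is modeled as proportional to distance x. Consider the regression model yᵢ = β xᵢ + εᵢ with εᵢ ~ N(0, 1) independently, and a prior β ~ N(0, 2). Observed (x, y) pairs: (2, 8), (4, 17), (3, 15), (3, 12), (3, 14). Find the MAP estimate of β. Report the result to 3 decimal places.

log p(β | y) = −Σ(yᵢ − βxᵢ)²/(2·1) − β²/(2·2) + const.
Setting the derivative to zero: Σxᵢ(yᵢ − βxᵢ)/1 − β/2 = 0, so β = Σxᵢyᵢ / (Σxᵢ² + σ²/τ²).
Σxᵢyᵢ = 2·8 + 4·17 + 3·15 + 3·12 + 3·14 = 207; Σxᵢ² = 47; σ²/τ² = 0.5.
β̂_MAP = 207 / (47 + 0.5) = 207/47.5 ≈ 4.358.

β̂_MAP = 4.358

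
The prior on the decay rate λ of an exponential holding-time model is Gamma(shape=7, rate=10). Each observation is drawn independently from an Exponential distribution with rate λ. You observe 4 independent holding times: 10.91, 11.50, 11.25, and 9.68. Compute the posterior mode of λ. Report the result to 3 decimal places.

The Exponential(rate=λ) likelihood is ∝ λ^n e^(−λΣtᵢ). Here n = 4 and Σtᵢ = 10.91 + 11.50 + 11.25 + 9.68 = 43.34.
Posterior ∝ λ^6e^(−10λ) · λ^4e^(−43.34λ) = λ^10e^(−53.34λ), i.e. Gamma(11, 53.34).
Mode = (a−1)/b = 10/53.34 ≈ 0.187.

λ̂_MAP = 0.187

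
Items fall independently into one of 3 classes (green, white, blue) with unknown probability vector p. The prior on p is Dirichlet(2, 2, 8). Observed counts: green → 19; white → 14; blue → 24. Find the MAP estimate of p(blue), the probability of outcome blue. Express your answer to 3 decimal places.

The posterior is Dirichlet(αᵢ + nᵢ) = Dirichlet(21, 16, 32).
For a Dirichlet(a₁,…,a_K) with all aᵢ > 1, the mode has j-th component (aⱼ − 1)/(Σaᵢ − K).
Here Σaᵢ = 69 and K = 3, so p(blue) = (32 − 1)/(69 − 3) = 31/66 ≈ 0.470.

MAP estimate of p(blue) = 0.470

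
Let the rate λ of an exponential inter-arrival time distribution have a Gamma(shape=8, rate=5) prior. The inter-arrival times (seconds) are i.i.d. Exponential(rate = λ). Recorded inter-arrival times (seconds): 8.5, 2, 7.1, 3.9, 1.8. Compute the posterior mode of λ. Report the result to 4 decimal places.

The Exponential(rate=λ) likelihood is ∝ λ^n e^(−λΣtᵢ). Here n = 5 and Σtᵢ = 8.5 + 2 + 7.1 + 3.9 + 1.8 = 23.3.
Posterior ∝ λ^7e^(−5λ) · λ^5e^(−23.3λ) = λ^12e^(−28.3λ), i.e. Gamma(13, 28.3).
Mode = (a−1)/b = 12/28.3 ≈ 0.4240.

λ̂_MAP = 0.4240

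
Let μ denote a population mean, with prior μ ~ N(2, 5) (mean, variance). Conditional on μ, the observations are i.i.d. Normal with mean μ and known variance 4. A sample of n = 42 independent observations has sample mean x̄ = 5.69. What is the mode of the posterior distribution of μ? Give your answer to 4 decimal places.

n = 42, x̄ = 5.69.
For a Normal prior and Normal likelihood with known variance, the posterior is Normal; its mode equals its mean, the precision-weighted average.
Prior precision 1/σ₀² = 1/5 = 0.2; data precision n/σ² = 42/4 = 10.5.
μ̂ = (0.2·2 + 10.5·5.69) / (0.2 + 10.5) = 60.145/10.7 = 12029/2140 ≈ 5.6210.

μ̂_MAP = 5.6210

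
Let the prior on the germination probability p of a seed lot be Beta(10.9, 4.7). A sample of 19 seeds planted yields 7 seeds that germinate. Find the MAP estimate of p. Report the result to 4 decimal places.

Prior: Beta(10.9, 4.7).
Data: 7 successes in 19 trials. The binomial likelihood contributes p^7(1−p)^12, so the posterior is Beta(10.9+7, 4.7+12) = Beta(17.9, 16.7).
For Beta(a, b) with a, b > 1 the mode is (a−1)/(a+b−2) = 16.9/32.6 ≈ 0.5184.

p̂_MAP = 0.5184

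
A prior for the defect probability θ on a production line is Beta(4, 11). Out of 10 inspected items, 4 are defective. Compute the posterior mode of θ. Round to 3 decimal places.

θ̂_MAP = 0.304

Prior: Beta(4, 11).
Data: 4 successes in 10 trials. The binomial likelihood contributes θ^4(1−θ)^6, so the posterior is Beta(4+4, 11+6) = Beta(8, 17).
For Beta(a, b) with a, b > 1 the mode is (a−1)/(a+b−2) = 7/23 ≈ 0.304.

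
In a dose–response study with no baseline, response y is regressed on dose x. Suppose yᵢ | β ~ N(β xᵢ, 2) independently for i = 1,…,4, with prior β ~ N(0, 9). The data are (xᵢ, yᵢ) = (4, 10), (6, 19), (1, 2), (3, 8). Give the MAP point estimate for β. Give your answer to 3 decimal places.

β̂_MAP = 2.893

log p(β | y) = −Σ(yᵢ − βxᵢ)²/(2·2) − β²/(2·9) + const.
Setting the derivative to zero: Σxᵢ(yᵢ − βxᵢ)/2 − β/9 = 0, so β = Σxᵢyᵢ / (Σxᵢ² + σ²/τ²).
Σxᵢyᵢ = 4·10 + 6·19 + 1·2 + 3·8 = 180; Σxᵢ² = 62; σ²/τ² = 2/9.
β̂_MAP = 180 / (62 + 2/9) = 180/(560/9) = 81/28 ≈ 2.893.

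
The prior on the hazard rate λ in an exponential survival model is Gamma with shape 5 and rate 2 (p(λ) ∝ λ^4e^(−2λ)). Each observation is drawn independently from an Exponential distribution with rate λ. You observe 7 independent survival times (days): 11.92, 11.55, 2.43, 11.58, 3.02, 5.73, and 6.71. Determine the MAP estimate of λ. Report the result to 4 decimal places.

λ̂_MAP = 0.2002

The Exponential(rate=λ) likelihood is ∝ λ^n e^(−λΣtᵢ). Here n = 7 and Σtᵢ = 11.92 + 11.55 + 2.43 + 11.58 + 3.02 + 5.73 + 6.71 = 52.94.
Posterior ∝ λ^4e^(−2λ) · λ^7e^(−52.94λ) = λ^11e^(−54.94λ), i.e. Gamma(12, 54.94).
Mode = (a−1)/b = 11/54.94 ≈ 0.2002.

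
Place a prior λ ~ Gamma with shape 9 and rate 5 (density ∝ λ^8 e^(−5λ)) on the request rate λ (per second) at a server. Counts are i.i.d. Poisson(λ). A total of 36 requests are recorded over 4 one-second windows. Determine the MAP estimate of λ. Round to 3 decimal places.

Σxᵢ = 36, n = 4.
Posterior ∝ λ^8e^(−5λ) · λ^36e^(−4λ) = λ^44e^(−9λ), i.e. Gamma(shape=45, rate=9).
The mode of a Gamma(a, b) with a ≥ 1 (shape–rate) is (a−1)/b = 44/9 ≈ 4.889.

λ̂_MAP = 4.889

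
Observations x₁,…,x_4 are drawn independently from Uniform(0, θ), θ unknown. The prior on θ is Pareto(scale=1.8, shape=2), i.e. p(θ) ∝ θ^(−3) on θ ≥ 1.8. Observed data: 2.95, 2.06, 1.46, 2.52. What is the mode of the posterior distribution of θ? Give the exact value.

The Uniform(0, θ) likelihood is θ^(−n) for θ ≥ max(xᵢ), zero otherwise. Here max(xᵢ) = 2.95.
Posterior ∝ θ^(−3) · θ^(−4) = θ^(−7) on θ ≥ max(1.8, 2.95) = 2.95.
This density is strictly decreasing in θ, so the posterior mode lies at the lower boundary of the support.

θ̂_MAP = 2.95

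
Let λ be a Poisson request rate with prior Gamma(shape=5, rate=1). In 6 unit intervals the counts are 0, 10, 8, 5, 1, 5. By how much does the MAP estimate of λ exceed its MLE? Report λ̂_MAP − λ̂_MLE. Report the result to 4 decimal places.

MAP − MLE = -0.1190

Σxᵢ = 29. Posterior is Gamma(34, 7); MAP = (34−1)/7 = 33/7 ≈ 4.71429.
MLE = x̄ = 29/6 ≈ 4.83333.
Difference = 33/7 − 29/6 = -5/42 ≈ -0.1190.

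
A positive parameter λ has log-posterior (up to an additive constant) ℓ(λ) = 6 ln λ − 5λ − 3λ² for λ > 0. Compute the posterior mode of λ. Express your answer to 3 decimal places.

ℓ'(λ) = 6/λ − 5 − 6λ. Setting this to zero and multiplying by λ: 6λ² + 5λ − 6 = 0.
λ = (−5 + √(5² + 4·6·6)) / (2·6) = (−5 + √169) / 12 = (−5 + 13)/12 = 2/3.
ℓ''(λ) = −6/λ² − 6 < 0, confirming a maximum.

λ̂_MAP = 0.667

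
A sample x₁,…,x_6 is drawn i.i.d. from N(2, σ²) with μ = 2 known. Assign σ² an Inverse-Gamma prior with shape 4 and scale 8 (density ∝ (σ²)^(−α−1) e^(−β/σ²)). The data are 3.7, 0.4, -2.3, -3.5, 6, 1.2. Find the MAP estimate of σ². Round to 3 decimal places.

σ̂²_MAP = 5.427

Sum of squared deviations about the known mean: SS = (3.7−2)² + (0.4−2)² + (-2.3−2)² + (-3.5−2)² + (6−2)² + (1.2−2)² = 70.83.
The Normal likelihood contributes (σ²)^(−n/2) exp(−SS/(2σ²)), so the posterior is Inverse-Gamma(α + n/2, β + SS/2) = Inverse-Gamma(7, 43.415).
The mode of Inverse-Gamma(a, b) is b/(a+1) = 43.415/8 ≈ 5.427.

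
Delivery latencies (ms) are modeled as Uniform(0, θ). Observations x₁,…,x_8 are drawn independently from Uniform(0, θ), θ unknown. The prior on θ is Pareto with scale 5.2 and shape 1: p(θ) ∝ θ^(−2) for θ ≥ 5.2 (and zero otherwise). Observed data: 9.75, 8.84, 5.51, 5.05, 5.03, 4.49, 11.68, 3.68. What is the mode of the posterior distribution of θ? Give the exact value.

The Uniform(0, θ) likelihood is θ^(−n) for θ ≥ max(xᵢ), zero otherwise. Here max(xᵢ) = 11.68.
Posterior ∝ θ^(−2) · θ^(−8) = θ^(−10) on θ ≥ max(5.2, 11.68) = 11.68.
This density is strictly decreasing in θ, so the posterior mode lies at the lower boundary of the support.

θ̂_MAP = 11.68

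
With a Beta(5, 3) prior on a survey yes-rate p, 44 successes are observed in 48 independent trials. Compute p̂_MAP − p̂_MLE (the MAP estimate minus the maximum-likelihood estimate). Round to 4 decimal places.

MAP − MLE = -0.0278

Posterior is Beta(49, 7); MAP = (49−1)/(56−2) = 48/54 ≈ 0.88889.
MLE ignores the prior: p̂_MLE = k/n = 44/48 ≈ 0.91667.
Difference = 48/54 − 44/48 = -1/36 ≈ -0.0278.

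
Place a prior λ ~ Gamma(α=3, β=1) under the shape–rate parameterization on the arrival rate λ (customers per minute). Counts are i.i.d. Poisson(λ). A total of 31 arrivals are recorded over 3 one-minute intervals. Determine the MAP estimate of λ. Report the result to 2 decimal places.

λ̂_MAP = 8.25

Σxᵢ = 31, n = 3.
Posterior ∝ λ^2e^(−1λ) · λ^31e^(−3λ) = λ^33e^(−4λ), i.e. Gamma(shape=34, rate=4).
The mode of a Gamma(a, b) with a ≥ 1 (shape–rate) is (a−1)/b = 33/4 ≈ 8.25.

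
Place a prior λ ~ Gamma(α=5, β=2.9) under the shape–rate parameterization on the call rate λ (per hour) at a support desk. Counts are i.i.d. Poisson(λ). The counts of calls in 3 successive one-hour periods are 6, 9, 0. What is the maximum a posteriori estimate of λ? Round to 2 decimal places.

λ̂_MAP = 3.22

Σxᵢ = 6+9+0 = 15, with n = 3.
Posterior ∝ λ^4e^(−2.9λ) · λ^15e^(−3λ) = λ^19e^(−5.9λ), i.e. Gamma(shape=20, rate=5.9).
The mode of a Gamma(a, b) with a ≥ 1 (shape–rate) is (a−1)/b = 19/5.9 ≈ 3.22.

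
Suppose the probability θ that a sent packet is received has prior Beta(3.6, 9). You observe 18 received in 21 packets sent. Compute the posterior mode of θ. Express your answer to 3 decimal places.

Prior: Beta(3.6, 9).
Data: 18 successes in 21 trials. The binomial likelihood contributes θ^18(1−θ)^3, so the posterior is Beta(3.6+18, 9+3) = Beta(21.6, 12).
For Beta(a, b) with a, b > 1 the mode is (a−1)/(a+b−2) = 20.6/31.6 ≈ 0.652.

θ̂_MAP = 0.652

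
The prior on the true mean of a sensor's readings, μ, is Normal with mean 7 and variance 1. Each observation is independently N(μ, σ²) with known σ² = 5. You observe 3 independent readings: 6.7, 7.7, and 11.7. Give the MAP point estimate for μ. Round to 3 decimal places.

n = 3; x̄ = (6.7 + 7.7 + 11.7)/3 = 26.1/3 = 8.7.
For a Normal prior and Normal likelihood with known variance, the posterior is Normal; its mode equals its mean, the precision-weighted average.
Prior precision 1/σ₀² = 1/1 = 1; data precision n/σ² = 3/5 = 0.6.
μ̂ = (1·7 + 0.6·8.7) / (1 + 0.6) = 12.22/1.6 = 7.6375 ≈ 7.638.

μ̂_MAP = 7.638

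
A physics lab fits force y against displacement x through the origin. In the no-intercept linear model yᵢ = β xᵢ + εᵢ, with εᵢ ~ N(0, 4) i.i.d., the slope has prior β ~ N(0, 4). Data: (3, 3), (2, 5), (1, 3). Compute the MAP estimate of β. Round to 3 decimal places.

β̂_MAP = 1.467

log p(β | y) = −Σ(yᵢ − βxᵢ)²/(2·4) − β²/(2·4) + const.
Setting the derivative to zero: Σxᵢ(yᵢ − βxᵢ)/4 − β/4 = 0, so β = Σxᵢyᵢ / (Σxᵢ² + σ²/τ²).
Σxᵢyᵢ = 3·3 + 2·5 + 1·3 = 22; Σxᵢ² = 14; σ²/τ² = 1.
β̂_MAP = 22 / (14 + 1) = 22/15 ≈ 1.467.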